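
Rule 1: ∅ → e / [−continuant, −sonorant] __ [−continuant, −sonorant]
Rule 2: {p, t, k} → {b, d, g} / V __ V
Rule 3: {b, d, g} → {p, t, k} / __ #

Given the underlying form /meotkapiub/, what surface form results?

Rule 1 (stop-cluster e-epenthesis): /t/ and /k/ form a stop–stop cluster, so [e] is inserted between them. /meotkapiub/ → meotekapiub.
Rule 2 (intervocalic voicing): /t/ is a voiceless stop between vowels /o/ and /e/, so it voices to [d]. /k/ is a voiceless stop between vowels /e/ and /a/, so it voices to [g]. /p/ is a voiceless stop between vowels /a/ and /i/, so it voices to [b]. /meotekapiub/ → meodegabiub.
Rule 3 (final devoicing): /b/ is a voiced stop in word-final position, so it devoices to [p]. /meodegabiub/ → meodegabiup.

meodegabiup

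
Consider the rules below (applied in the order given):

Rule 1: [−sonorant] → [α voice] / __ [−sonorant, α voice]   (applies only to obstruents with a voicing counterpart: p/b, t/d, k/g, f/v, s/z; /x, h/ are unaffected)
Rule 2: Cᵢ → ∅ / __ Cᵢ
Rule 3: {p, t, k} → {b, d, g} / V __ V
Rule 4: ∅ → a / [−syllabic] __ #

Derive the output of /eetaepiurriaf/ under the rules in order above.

eedaebiuriafa

Rule 1 (regressive voicing assimilation): no segment meets the environment; /eetaepiurriaf/ is unchanged.
Rule 2 (degemination): /rr/ is a geminate; the first /r/ deletes. /eetaepiurriaf/ → eetaepiuriaf.
Rule 3 (intervocalic voicing): /t/ is a voiceless stop between vowels /e/ and /a/, so it voices to [d]. /p/ is a voiceless stop between vowels /e/ and /i/, so it voices to [b]. /eetaepiuriaf/ → eedaebiuriaf.
Rule 4 (final a-epenthesis): the form ends in the consonant /f/, so [a] is inserted word-finally. /eedaebiuriaf/ → eedaebiuriafa.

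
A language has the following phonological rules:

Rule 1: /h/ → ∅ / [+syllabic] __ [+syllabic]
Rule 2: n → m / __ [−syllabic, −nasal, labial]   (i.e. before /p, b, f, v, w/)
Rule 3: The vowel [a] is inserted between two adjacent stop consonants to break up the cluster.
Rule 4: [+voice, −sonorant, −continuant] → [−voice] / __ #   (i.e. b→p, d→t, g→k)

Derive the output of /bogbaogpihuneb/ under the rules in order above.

Rule 1 (intervocalic h-deletion): /h/ occurs between vowels /i/ and /u/, so it deletes. /bogbaogpihuneb/ → bogbaogpiuneb.
Rule 2 (nasal place assimilation): no segment meets the environment; /bogbaogpiuneb/ is unchanged.
Rule 3 (stop-cluster a-epenthesis): /g/ and /b/ form a stop–stop cluster, so [a] is inserted between them. /g/ and /p/ form a stop–stop cluster, so [a] is inserted between them. /bogbaogpiuneb/ → bogabaogapiuneb.
Rule 4 (final devoicing): /b/ is a voiced stop in word-final position, so it devoices to [p]. /bogabaogapiuneb/ → bogabaogapiunep.

bogabaogapiunep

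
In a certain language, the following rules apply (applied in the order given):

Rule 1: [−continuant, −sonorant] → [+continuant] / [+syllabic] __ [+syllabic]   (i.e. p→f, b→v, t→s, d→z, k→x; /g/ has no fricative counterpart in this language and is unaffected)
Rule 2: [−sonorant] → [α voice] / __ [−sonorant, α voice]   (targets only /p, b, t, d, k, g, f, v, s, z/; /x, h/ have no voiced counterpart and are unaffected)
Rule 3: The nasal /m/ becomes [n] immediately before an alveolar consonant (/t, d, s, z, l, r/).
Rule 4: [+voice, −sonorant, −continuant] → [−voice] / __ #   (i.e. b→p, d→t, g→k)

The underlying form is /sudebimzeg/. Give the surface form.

suzevinzek

Rule 1 (intervocalic spirantization): /d/ is a stop between vowels /u/ and /e/, so it spirantizes to the fricative [z]. /b/ is a stop between vowels /e/ and /i/, so it spirantizes to the fricative [v]. /sudebimzeg/ → suzevimzeg.
Rule 2 (regressive voicing assimilation): no segment meets the environment; /suzevimzeg/ is unchanged.
Rule 3 (nasal place assimilation): /m/ precedes the alveolar consonant /z/, so it assimilates in place to [n]. /suzevimzeg/ → suzevinzeg.
Rule 4 (final devoicing): /g/ is a voiced stop in word-final position, so it devoices to [k]. /suzevinzeg/ → suzevinzek.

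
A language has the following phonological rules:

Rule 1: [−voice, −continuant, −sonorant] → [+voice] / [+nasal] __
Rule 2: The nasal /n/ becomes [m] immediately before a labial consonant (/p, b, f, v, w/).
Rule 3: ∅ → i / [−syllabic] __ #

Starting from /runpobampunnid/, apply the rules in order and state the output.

Rule 1 (post-nasal voicing): /p/ is a voiceless stop immediately after the nasal /n/, so it voices to [b]. /p/ is a voiceless stop immediately after the nasal /m/, so it voices to [b]. /runpobampunnid/ → runbobambunnid.
Rule 2 (nasal place assimilation): /n/ precedes the labial consonant /b/, so it assimilates in place to [m]. /runbobambunnid/ → rumbobambunnid.
Rule 3 (final i-epenthesis): the form ends in the consonant /d/, so [i] is inserted word-finally. /rumbobambunnid/ → rumbobambunnidi.

rumbobambunnidi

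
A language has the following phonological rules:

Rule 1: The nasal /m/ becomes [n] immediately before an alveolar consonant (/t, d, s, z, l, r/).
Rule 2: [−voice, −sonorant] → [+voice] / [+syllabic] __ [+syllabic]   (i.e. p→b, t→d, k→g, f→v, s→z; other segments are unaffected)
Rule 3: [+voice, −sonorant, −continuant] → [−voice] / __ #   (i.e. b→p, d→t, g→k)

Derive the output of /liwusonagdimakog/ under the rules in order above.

Rule 1 (nasal place assimilation): no segment meets the environment; /liwusonagdimakog/ is unchanged.
Rule 2 (intervocalic voicing): /s/ is a voiceless obstruent between vowels /u/ and /o/, so it voices to [z]. /k/ is a voiceless obstruent between vowels /a/ and /o/, so it voices to [g]. /liwusonagdimakog/ → liwuzonagdimagog.
Rule 3 (final devoicing): /g/ is a voiced stop in word-final position, so it devoices to [k]. /liwuzonagdimagog/ → liwuzonagdimagok.

liwuzonagdimagok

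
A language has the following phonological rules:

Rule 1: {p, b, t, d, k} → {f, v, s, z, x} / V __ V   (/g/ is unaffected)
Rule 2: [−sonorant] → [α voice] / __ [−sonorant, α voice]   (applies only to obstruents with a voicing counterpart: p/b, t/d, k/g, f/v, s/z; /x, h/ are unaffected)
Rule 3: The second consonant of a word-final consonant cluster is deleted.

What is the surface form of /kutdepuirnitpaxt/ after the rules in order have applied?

Rule 1 (intervocalic spirantization): /p/ is a stop between vowels /e/ and /u/, so it spirantizes to the fricative [f]. /kutdepuirnitpaxt/ → kutdefuirnitpaxt.
Rule 2 (regressive voicing assimilation): /t/ precedes the voiced obstruent /d/, so it voices to [d] by assimilation. /kutdefuirnitpaxt/ → kuddefuirnitpaxt.
Rule 3 (final cluster simplification): /t/ is the second consonant of a word-final cluster /xt/, so it deletes. /kuddefuirnitpaxt/ → kuddefuirnitpax.

kuddefuirnitpax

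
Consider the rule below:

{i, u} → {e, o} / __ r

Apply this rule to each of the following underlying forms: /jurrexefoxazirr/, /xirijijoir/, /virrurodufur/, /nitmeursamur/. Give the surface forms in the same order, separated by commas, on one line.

/jurrexefoxazirr/: /u/ is a high vowel immediately before /r/, so it lowers to [o]. /i/ is a high vowel immediately before /r/, so it lowers to [e]. → [jorrexefoxazerr].
/xirijijoir/: /i/ is a high vowel immediately before /r/, so it lowers to [e]. /i/ is a high vowel immediately before /r/, so it lowers to [e]. → [xerijijoer].
/virrurodufur/: /i/ is a high vowel immediately before /r/, so it lowers to [e]. /u/ is a high vowel immediately before /r/, so it lowers to [o]. /u/ is a high vowel immediately before /r/, so it lowers to [o]. → [verrorodufor].
/nitmeursamur/: /u/ is a high vowel immediately before /r/, so it lowers to [o]. /u/ is a high vowel immediately before /r/, so it lowers to [o]. → [nitmeorsamor].

jorrexefoxazerr, xerijijoer, verrorodufor, nitmeorsamor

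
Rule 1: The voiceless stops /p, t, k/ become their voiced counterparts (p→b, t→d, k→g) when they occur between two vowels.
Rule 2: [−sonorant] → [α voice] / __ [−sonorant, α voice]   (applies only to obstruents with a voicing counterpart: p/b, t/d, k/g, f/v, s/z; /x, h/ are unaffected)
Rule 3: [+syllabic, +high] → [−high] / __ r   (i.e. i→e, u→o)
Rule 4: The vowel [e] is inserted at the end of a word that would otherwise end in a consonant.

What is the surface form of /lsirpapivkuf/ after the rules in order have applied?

lserpabifkufe

Rule 1 (intervocalic voicing): /p/ is a voiceless stop between vowels /a/ and /i/, so it voices to [b]. /lsirpapivkuf/ → lsirpabivkuf.
Rule 2 (regressive voicing assimilation): /v/ precedes the voiceless obstruent /k/, so it devoices to [f] by assimilation. /lsirpabivkuf/ → lsirpabifkuf.
Rule 3 (pre-rhotic lowering): /i/ is a high vowel immediately before /r/, so it lowers to [e]. /lsirpabifkuf/ → lserpabifkuf.
Rule 4 (final e-epenthesis): the form ends in the consonant /f/, so [e] is inserted word-finally. /lserpabifkuf/ → lserpabifkufe.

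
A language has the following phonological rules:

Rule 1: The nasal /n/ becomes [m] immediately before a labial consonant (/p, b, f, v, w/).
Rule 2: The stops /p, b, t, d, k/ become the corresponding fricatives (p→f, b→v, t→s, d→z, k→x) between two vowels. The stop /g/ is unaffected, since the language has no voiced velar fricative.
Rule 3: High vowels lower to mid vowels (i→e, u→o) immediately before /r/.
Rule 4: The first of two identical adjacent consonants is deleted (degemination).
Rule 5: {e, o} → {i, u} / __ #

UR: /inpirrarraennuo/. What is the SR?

Rule 1 (nasal place assimilation): /n/ precedes the labial consonant /p/, so it assimilates in place to [m]. /inpirrarraennuo/ → impirrarraennuo.
Rule 2 (intervocalic spirantization): no segment meets the environment; /impirrarraennuo/ is unchanged.
Rule 3 (pre-rhotic lowering): /i/ is a high vowel immediately before /r/, so it lowers to [e]. /impirrarraennuo/ → imperrarraennuo.
Rule 4 (degemination): /rr/ is a geminate; the first /r/ deletes. /rr/ is a geminate; the first /r/ deletes. /nn/ is a geminate; the first /n/ deletes. /imperrarraennuo/ → imperaraenuo.
Rule 5 (final vowel raising): /o/ is a mid vowel in word-final position, so it raises to [u]. /imperaraenuo/ → imperaraenuu.

imperaraenuu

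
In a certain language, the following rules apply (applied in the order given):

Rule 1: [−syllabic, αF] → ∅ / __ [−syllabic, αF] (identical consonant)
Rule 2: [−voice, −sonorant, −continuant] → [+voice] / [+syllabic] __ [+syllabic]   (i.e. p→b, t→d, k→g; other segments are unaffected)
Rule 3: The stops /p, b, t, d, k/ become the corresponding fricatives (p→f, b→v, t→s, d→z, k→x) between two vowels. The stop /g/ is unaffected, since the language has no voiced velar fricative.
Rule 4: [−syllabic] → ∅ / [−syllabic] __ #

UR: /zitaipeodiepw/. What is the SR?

Rule 1 (degemination): no segment meets the environment; /zitaipeodiepw/ is unchanged.
Rule 2 (intervocalic voicing): /t/ is a voiceless stop between vowels /i/ and /a/, so it voices to [d]. /p/ is a voiceless stop between vowels /i/ and /e/, so it voices to [b]. /zitaipeodiepw/ → zidaibeodiepw.
Rule 3 (intervocalic spirantization): /d/ is a stop between vowels /i/ and /a/, so it spirantizes to the fricative [z]. /b/ is a stop between vowels /i/ and /e/, so it spirantizes to the fricative [v]. /d/ is a stop between vowels /o/ and /i/, so it spirantizes to the fricative [z]. /zidaibeodiepw/ → zizaiveoziepw.
Rule 4 (final cluster simplification): /w/ is the second consonant of a word-final cluster /pw/, so it deletes. /zizaiveoziepw/ → zizaiveoziep.

zizaiveoziep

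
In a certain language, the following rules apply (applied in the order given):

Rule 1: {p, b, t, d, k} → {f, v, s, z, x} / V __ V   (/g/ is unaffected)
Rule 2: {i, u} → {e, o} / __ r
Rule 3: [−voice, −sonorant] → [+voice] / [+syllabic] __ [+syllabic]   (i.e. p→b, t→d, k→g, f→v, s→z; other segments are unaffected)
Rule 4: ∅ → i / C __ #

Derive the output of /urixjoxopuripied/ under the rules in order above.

orixjoxovoriviedi

Rule 1 (intervocalic spirantization): /p/ is a stop between vowels /o/ and /u/, so it spirantizes to the fricative [f]. /p/ is a stop between vowels /i/ and /i/, so it spirantizes to the fricative [f]. /urixjoxopuripied/ → urixjoxofurified.
Rule 2 (pre-rhotic lowering): /u/ is a high vowel immediately before /r/, so it lowers to [o]. /u/ is a high vowel immediately before /r/, so it lowers to [o]. /urixjoxofurified/ → orixjoxoforified.
Rule 3 (intervocalic voicing): /f/ is a voiceless obstruent between vowels /o/ and /o/, so it voices to [v]. /f/ is a voiceless obstruent between vowels /i/ and /i/, so it voices to [v]. /orixjoxoforified/ → orixjoxovorivied.
Rule 4 (final i-epenthesis): the form ends in the consonant /d/, so [i] is inserted word-finally. /orixjoxovorivied/ → orixjoxovoriviedi.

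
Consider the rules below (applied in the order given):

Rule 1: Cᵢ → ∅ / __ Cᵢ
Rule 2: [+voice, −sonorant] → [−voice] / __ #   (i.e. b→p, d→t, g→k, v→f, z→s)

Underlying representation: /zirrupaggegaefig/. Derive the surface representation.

Rule 1 (degemination): /rr/ is a geminate; the first /r/ deletes. /gg/ is a geminate; the first /g/ deletes. /zirrupaggegaefig/ → zirupagegaefig.
Rule 2 (final devoicing): /g/ is a voiced obstruent in word-final position, so it devoices to [k]. /zirupagegaefig/ → zirupagegaefik.

zirupagegaefik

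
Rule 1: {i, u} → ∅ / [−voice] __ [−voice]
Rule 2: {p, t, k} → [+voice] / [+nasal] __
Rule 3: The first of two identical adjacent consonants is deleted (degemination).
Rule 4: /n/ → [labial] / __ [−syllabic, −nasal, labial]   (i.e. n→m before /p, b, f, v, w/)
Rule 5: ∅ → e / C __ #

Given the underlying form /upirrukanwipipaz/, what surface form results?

upirukamwipaze

Rule 1 (high vowel syncope): /i/ is a high vowel flanked by voiceless consonants /p/ and /p/, so it deletes. /upirrukanwipipaz/ → upirrukanwippaz.
Rule 2 (post-nasal voicing): no segment meets the environment; /upirrukanwippaz/ is unchanged.
Rule 3 (degemination): /rr/ is a geminate; the first /r/ deletes. /pp/ is a geminate; the first /p/ deletes. /upirrukanwippaz/ → upirukanwipaz.
Rule 4 (nasal place assimilation): /n/ precedes the labial consonant /w/, so it assimilates in place to [m]. /upirukanwipaz/ → upirukamwipaz.
Rule 5 (final e-epenthesis): the form ends in the consonant /z/, so [e] is inserted word-finally. /upirukamwipaz/ → upirukamwipaze.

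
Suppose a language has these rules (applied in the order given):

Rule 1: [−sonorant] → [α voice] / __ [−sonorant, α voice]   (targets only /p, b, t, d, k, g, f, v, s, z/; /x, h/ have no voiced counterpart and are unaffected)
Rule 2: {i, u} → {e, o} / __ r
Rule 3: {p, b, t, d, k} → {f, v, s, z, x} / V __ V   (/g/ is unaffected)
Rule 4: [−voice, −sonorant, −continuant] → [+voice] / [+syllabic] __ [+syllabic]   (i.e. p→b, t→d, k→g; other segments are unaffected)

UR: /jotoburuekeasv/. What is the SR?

Rule 1 (regressive voicing assimilation): /s/ precedes the voiced obstruent /v/, so it voices to [z] by assimilation. /jotoburuekeasv/ → jotoburuekeazv.
Rule 2 (pre-rhotic lowering): /u/ is a high vowel immediately before /r/, so it lowers to [o]. /jotoburuekeazv/ → jotoboruekeazv.
Rule 3 (intervocalic spirantization): /t/ is a stop between vowels /o/ and /o/, so it spirantizes to the fricative [s]. /b/ is a stop between vowels /o/ and /o/, so it spirantizes to the fricative [v]. /k/ is a stop between vowels /e/ and /e/, so it spirantizes to the fricative [x]. /jotoboruekeazv/ → josovoruexeazv.
Rule 4 (intervocalic voicing): no segment meets the environment; /josovoruexeazv/ is unchanged.

josovoruexeazv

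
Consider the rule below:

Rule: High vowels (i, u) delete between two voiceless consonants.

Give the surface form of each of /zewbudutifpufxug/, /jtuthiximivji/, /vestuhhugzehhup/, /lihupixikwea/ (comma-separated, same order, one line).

/zewbudutifpufxug/: /i/ is a high vowel flanked by voiceless consonants /t/ and /f/, so it deletes. /u/ is a high vowel flanked by voiceless consonants /p/ and /f/, so it deletes. → [zewbudutfpfxug].
/jtuthiximivji/: /u/ is a high vowel flanked by voiceless consonants /t/ and /t/, so it deletes. /i/ is a high vowel flanked by voiceless consonants /h/ and /x/, so it deletes. → [jtthximivji].
/vestuhhugzehhup/: /u/ is a high vowel flanked by voiceless consonants /t/ and /h/, so it deletes. /u/ is a high vowel flanked by voiceless consonants /h/ and /p/, so it deletes. → [vesthhugzehhp].
/lihupixikwea/: /u/ is a high vowel flanked by voiceless consonants /h/ and /p/, so it deletes. /i/ is a high vowel flanked by voiceless consonants /p/ and /x/, so it deletes. /i/ is a high vowel flanked by voiceless consonants /x/ and /k/, so it deletes. → [lihpxkwea].

zewbudutfpfxug, jtthximivji, vesthhugzehhp, lihpxkwea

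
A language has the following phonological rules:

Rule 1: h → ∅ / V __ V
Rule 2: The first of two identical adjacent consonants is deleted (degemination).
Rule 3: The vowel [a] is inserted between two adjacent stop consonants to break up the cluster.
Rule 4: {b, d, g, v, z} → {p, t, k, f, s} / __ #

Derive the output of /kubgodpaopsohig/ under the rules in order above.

Rule 1 (intervocalic h-deletion): /h/ occurs between vowels /o/ and /i/, so it deletes. /kubgodpaopsohig/ → kubgodpaopsoig.
Rule 2 (degemination): no segment meets the environment; /kubgodpaopsoig/ is unchanged.
Rule 3 (stop-cluster a-epenthesis): /b/ and /g/ form a stop–stop cluster, so [a] is inserted between them. /d/ and /p/ form a stop–stop cluster, so [a] is inserted between them. /kubgodpaopsoig/ → kubagodapaopsoig.
Rule 4 (final devoicing): /g/ is a voiced obstruent in word-final position, so it devoices to [k]. /kubagodapaopsoig/ → kubagodapaopsoik.

kubagodapaopsoik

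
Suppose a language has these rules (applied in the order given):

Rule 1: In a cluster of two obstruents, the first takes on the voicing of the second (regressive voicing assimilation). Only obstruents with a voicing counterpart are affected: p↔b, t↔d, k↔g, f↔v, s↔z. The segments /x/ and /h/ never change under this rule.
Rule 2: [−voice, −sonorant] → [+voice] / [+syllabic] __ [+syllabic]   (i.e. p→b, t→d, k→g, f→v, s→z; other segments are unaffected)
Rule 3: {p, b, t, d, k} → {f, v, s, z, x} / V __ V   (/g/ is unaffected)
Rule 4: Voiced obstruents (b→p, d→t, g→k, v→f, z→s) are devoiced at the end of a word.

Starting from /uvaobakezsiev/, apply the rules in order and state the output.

uvaovagessief

Rule 1 (regressive voicing assimilation): /z/ precedes the voiceless obstruent /s/, so it devoices to [s] by assimilation. /uvaobakezsiev/ → uvaobakessiev.
Rule 2 (intervocalic voicing): /k/ is a voiceless obstruent between vowels /a/ and /e/, so it voices to [g]. /uvaobakessiev/ → uvaobagessiev.
Rule 3 (intervocalic spirantization): /b/ is a stop between vowels /o/ and /a/, so it spirantizes to the fricative [v]. /uvaobagessiev/ → uvaovagessiev.
Rule 4 (final devoicing): /v/ is a voiced obstruent in word-final position, so it devoices to [f]. /uvaovagessiev/ → uvaovagessief.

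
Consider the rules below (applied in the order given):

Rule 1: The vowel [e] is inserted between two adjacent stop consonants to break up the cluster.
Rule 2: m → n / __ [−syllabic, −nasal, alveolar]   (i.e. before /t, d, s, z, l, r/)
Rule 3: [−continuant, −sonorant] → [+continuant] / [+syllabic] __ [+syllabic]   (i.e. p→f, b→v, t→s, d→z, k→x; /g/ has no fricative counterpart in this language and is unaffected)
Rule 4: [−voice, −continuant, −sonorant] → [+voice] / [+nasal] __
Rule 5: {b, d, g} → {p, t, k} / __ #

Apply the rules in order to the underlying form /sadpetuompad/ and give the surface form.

sazefesuombat

Rule 1 (stop-cluster e-epenthesis): /d/ and /p/ form a stop–stop cluster, so [e] is inserted between them. /sadpetuompad/ → sadepetuompad.
Rule 2 (nasal place assimilation): no segment meets the environment; /sadepetuompad/ is unchanged.
Rule 3 (intervocalic spirantization): /d/ is a stop between vowels /a/ and /e/, so it spirantizes to the fricative [z]. /p/ is a stop between vowels /e/ and /e/, so it spirantizes to the fricative [f]. /t/ is a stop between vowels /e/ and /u/, so it spirantizes to the fricative [s]. /sadepetuompad/ → sazefesuompad.
Rule 4 (post-nasal voicing): /p/ is a voiceless stop immediately after the nasal /m/, so it voices to [b]. /sazefesuompad/ → sazefesuombad.
Rule 5 (final devoicing): /d/ is a voiced stop in word-final position, so it devoices to [t]. /sazefesuombad/ → sazefesuombat.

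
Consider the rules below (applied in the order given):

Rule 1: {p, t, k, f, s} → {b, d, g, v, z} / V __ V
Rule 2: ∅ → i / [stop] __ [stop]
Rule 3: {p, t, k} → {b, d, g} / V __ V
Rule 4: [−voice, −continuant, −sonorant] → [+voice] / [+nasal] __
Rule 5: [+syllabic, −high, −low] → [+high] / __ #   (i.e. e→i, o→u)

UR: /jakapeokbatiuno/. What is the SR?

Rule 1 (intervocalic voicing): /k/ is a voiceless obstruent between vowels /a/ and /a/, so it voices to [g]. /p/ is a voiceless obstruent between vowels /a/ and /e/, so it voices to [b]. /t/ is a voiceless obstruent between vowels /a/ and /i/, so it voices to [d]. /jakapeokbatiuno/ → jagabeokbadiuno.
Rule 2 (stop-cluster i-epenthesis): /k/ and /b/ form a stop–stop cluster, so [i] is inserted between them. /jagabeokbadiuno/ → jagabeokibadiuno.
Rule 3 (intervocalic voicing): /k/ is a voiceless stop between vowels /o/ and /i/, so it voices to [g]. /jagabeokibadiuno/ → jagabeogibadiuno.
Rule 4 (post-nasal voicing): no segment meets the environment; /jagabeogibadiuno/ is unchanged.
Rule 5 (final vowel raising): /o/ is a mid vowel in word-final position, so it raises to [u]. /jagabeogibadiuno/ → jagabeogibadiunu.

jagabeogibadiunu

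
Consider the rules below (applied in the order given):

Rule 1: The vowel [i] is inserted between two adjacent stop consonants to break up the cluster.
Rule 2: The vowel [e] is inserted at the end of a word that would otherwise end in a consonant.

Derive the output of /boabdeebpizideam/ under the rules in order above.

Rule 1 (stop-cluster i-epenthesis): /b/ and /d/ form a stop–stop cluster, so [i] is inserted between them. /b/ and /p/ form a stop–stop cluster, so [i] is inserted between them. /boabdeebpizideam/ → boabideebipizideam.
Rule 2 (final e-epenthesis): the form ends in the consonant /m/, so [e] is inserted word-finally. /boabideebipizideam/ → boabideebipizideame.

boabideebipizideame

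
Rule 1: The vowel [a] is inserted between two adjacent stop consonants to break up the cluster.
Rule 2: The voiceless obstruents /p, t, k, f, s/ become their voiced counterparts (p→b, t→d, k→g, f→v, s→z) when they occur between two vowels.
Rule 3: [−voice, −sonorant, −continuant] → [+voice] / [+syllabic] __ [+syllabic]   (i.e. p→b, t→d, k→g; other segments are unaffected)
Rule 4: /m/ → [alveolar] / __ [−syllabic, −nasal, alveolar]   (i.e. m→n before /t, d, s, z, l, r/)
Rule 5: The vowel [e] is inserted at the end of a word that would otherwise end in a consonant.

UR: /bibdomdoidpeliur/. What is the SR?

Rule 1 (stop-cluster a-epenthesis): /b/ and /d/ form a stop–stop cluster, so [a] is inserted between them. /d/ and /p/ form a stop–stop cluster, so [a] is inserted between them. /bibdomdoidpeliur/ → bibadomdoidapeliur.
Rule 2 (intervocalic voicing): /p/ is a voiceless obstruent between vowels /a/ and /e/, so it voices to [b]. /bibadomdoidapeliur/ → bibadomdoidabeliur.
Rule 3 (intervocalic voicing): no segment meets the environment; /bibadomdoidabeliur/ is unchanged.
Rule 4 (nasal place assimilation): /m/ precedes the alveolar consonant /d/, so it assimilates in place to [n]. /bibadomdoidabeliur/ → bibadondoidabeliur.
Rule 5 (final e-epenthesis): the form ends in the consonant /r/, so [e] is inserted word-finally. /bibadondoidabeliur/ → bibadondoidabeliure.

bibadondoidabeliure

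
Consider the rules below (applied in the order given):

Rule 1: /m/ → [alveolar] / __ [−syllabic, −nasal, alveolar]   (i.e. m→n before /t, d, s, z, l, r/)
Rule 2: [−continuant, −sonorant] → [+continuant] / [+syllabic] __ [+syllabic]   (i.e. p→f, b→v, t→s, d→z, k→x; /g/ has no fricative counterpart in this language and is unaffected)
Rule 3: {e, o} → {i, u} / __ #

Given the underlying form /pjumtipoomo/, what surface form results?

pjuntifoomu

Rule 1 (nasal place assimilation): /m/ precedes the alveolar consonant /t/, so it assimilates in place to [n]. /pjumtipoomo/ → pjuntipoomo.
Rule 2 (intervocalic spirantization): /p/ is a stop between vowels /i/ and /o/, so it spirantizes to the fricative [f]. /pjuntipoomo/ → pjuntifoomo.
Rule 3 (final vowel raising): /o/ is a mid vowel in word-final position, so it raises to [u]. /pjuntifoomo/ → pjuntifoomu.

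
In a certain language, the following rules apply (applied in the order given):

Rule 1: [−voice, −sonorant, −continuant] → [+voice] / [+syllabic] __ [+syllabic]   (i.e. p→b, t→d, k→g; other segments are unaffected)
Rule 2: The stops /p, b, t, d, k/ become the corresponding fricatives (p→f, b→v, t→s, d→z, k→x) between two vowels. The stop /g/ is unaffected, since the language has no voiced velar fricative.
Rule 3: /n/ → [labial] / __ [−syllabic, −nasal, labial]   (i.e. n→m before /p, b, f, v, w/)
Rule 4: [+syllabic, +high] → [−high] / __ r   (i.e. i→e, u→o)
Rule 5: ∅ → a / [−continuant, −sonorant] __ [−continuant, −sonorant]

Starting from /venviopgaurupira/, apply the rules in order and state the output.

vemviopagaoruvera

Rule 1 (intervocalic voicing): /p/ is a voiceless stop between vowels /u/ and /i/, so it voices to [b]. /venviopgaurupira/ → venviopgaurubira.
Rule 2 (intervocalic spirantization): /b/ is a stop between vowels /u/ and /i/, so it spirantizes to the fricative [v]. /venviopgaurubira/ → venviopgauruvira.
Rule 3 (nasal place assimilation): /n/ precedes the labial consonant /v/, so it assimilates in place to [m]. /venviopgauruvira/ → vemviopgauruvira.
Rule 4 (pre-rhotic lowering): /u/ is a high vowel immediately before /r/, so it lowers to [o]. /i/ is a high vowel immediately before /r/, so it lowers to [e]. /vemviopgauruvira/ → vemviopgaoruvera.
Rule 5 (stop-cluster a-epenthesis): /p/ and /g/ form a stop–stop cluster, so [a] is inserted between them. /vemviopgaoruvera/ → vemviopagaoruvera.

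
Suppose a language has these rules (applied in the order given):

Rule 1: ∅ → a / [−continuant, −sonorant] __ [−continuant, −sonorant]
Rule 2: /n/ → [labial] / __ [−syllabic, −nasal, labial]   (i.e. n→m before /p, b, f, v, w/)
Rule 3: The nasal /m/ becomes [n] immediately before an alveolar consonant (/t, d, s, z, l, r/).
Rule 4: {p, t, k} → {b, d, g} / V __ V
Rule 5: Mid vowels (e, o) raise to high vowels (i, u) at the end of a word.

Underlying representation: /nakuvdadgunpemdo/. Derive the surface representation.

naguvdadagumpendu

Rule 1 (stop-cluster a-epenthesis): /d/ and /g/ form a stop–stop cluster, so [a] is inserted between them. /nakuvdadgunpemdo/ → nakuvdadagunpemdo.
Rule 2 (nasal place assimilation): /n/ precedes the labial consonant /p/, so it assimilates in place to [m]. /nakuvdadagunpemdo/ → nakuvdadagumpemdo.
Rule 3 (nasal place assimilation): /m/ precedes the alveolar consonant /d/, so it assimilates in place to [n]. /nakuvdadagumpemdo/ → nakuvdadagumpendo.
Rule 4 (intervocalic voicing): /k/ is a voiceless stop between vowels /a/ and /u/, so it voices to [g]. /nakuvdadagumpendo/ → naguvdadagumpendo.
Rule 5 (final vowel raising): /o/ is a mid vowel in word-final position, so it raises to [u]. /naguvdadagumpendo/ → naguvdadagumpendu.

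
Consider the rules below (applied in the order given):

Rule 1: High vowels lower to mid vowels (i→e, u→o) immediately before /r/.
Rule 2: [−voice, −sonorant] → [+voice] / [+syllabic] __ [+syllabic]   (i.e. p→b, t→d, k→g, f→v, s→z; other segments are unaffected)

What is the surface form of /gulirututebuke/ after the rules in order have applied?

gulerududebuge

Rule 1 (pre-rhotic lowering): /i/ is a high vowel immediately before /r/, so it lowers to [e]. /gulirututebuke/ → gulerututebuke.
Rule 2 (intervocalic voicing): /t/ is a voiceless obstruent between vowels /u/ and /u/, so it voices to [d]. /t/ is a voiceless obstruent between vowels /u/ and /e/, so it voices to [d]. /k/ is a voiceless obstruent between vowels /u/ and /e/, so it voices to [g]. /gulerututebuke/ → gulerududebuge.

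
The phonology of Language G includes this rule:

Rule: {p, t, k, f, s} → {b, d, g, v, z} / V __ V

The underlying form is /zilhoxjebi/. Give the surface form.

zilhoxjebi

No segment of /zilhoxjebi/ meets the structural description of the rule, so the form surfaces unchanged.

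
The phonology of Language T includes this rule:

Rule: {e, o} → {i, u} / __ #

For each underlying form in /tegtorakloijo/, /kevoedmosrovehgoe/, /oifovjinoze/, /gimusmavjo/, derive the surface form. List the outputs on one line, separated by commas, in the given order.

/tegtorakloijo/: /o/ is a mid vowel in word-final position, so it raises to [u]. → [tegtorakloiju].
/kevoedmosrovehgoe/: /e/ is a mid vowel in word-final position, so it raises to [i]. → [kevoedmosrovehgoi].
/oifovjinoze/: /e/ is a mid vowel in word-final position, so it raises to [i]. → [oifovjinozi].
/gimusmavjo/: /o/ is a mid vowel in word-final position, so it raises to [u]. → [gimusmavju].

tegtorakloiju, kevoedmosrovehgoi, oifovjinozi, gimusmavju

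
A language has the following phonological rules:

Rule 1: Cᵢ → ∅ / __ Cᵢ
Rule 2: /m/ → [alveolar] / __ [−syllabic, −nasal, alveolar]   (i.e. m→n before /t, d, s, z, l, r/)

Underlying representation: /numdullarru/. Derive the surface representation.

nundularu

Rule 1 (degemination): /ll/ is a geminate; the first /l/ deletes. /rr/ is a geminate; the first /r/ deletes. /numdullarru/ → numdularu.
Rule 2 (nasal place assimilation): /m/ precedes the alveolar consonant /d/, so it assimilates in place to [n]. /numdularu/ → nundularu.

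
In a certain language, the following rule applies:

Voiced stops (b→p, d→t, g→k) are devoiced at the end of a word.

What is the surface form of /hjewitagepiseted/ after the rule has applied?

hjewitagepisetet

Scanning /hjewitagepiseted/: /g/ at position 8 is not in the conditioning environment; /d/ is a voiced stop in word-final position, so it devoices to [t].
Result: [hjewitagepisetet].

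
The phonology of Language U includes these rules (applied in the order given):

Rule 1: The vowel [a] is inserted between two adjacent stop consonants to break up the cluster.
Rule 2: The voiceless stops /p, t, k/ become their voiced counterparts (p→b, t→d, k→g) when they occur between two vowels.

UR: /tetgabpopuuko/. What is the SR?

Rule 1 (stop-cluster a-epenthesis): /t/ and /g/ form a stop–stop cluster, so [a] is inserted between them. /b/ and /p/ form a stop–stop cluster, so [a] is inserted between them. /tetgabpopuuko/ → tetagabapopuuko.
Rule 2 (intervocalic voicing): /t/ is a voiceless stop between vowels /e/ and /a/, so it voices to [d]. /p/ is a voiceless stop between vowels /a/ and /o/, so it voices to [b]. /p/ is a voiceless stop between vowels /o/ and /u/, so it voices to [b]. /k/ is a voiceless stop between vowels /u/ and /o/, so it voices to [g]. /tetagabapopuuko/ → tedagababobuugo.

tedagababobuugo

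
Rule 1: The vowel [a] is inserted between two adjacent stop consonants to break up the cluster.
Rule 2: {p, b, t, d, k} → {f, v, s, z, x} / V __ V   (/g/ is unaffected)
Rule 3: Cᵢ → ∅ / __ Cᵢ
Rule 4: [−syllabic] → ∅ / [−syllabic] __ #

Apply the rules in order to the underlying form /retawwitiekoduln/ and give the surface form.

resawisiexozul

Rule 1 (stop-cluster a-epenthesis): no segment meets the environment; /retawwitiekoduln/ is unchanged.
Rule 2 (intervocalic spirantization): /t/ is a stop between vowels /e/ and /a/, so it spirantizes to the fricative [s]. /t/ is a stop between vowels /i/ and /i/, so it spirantizes to the fricative [s]. /k/ is a stop between vowels /e/ and /o/, so it spirantizes to the fricative [x]. /d/ is a stop between vowels /o/ and /u/, so it spirantizes to the fricative [z]. /retawwitiekoduln/ → resawwisiexozuln.
Rule 3 (degemination): /ww/ is a geminate; the first /w/ deletes. /resawwisiexozuln/ → resawisiexozuln.
Rule 4 (final cluster simplification): /n/ is the second consonant of a word-final cluster /ln/, so it deletes. /resawisiexozuln/ → resawisiexozul.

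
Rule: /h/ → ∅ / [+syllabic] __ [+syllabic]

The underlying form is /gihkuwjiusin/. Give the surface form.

gihkuwjiusin

No segment of /gihkuwjiusin/ meets the structural description of the rule, so the form surfaces unchanged.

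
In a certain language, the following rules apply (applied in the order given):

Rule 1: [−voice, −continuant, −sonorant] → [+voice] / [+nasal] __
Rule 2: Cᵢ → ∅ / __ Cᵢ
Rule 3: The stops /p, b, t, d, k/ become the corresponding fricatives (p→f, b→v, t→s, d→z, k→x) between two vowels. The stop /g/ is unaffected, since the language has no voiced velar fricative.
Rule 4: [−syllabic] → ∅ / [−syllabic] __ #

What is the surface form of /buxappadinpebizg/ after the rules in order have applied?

buxafazinbeviz

Rule 1 (post-nasal voicing): /p/ is a voiceless stop immediately after the nasal /n/, so it voices to [b]. /buxappadinpebizg/ → buxappadinbebizg.
Rule 2 (degemination): /pp/ is a geminate; the first /p/ deletes. /buxappadinbebizg/ → buxapadinbebizg.
Rule 3 (intervocalic spirantization): /p/ is a stop between vowels /a/ and /a/, so it spirantizes to the fricative [f]. /d/ is a stop between vowels /a/ and /i/, so it spirantizes to the fricative [z]. /b/ is a stop between vowels /e/ and /i/, so it spirantizes to the fricative [v]. /buxapadinbebizg/ → buxafazinbevizg.
Rule 4 (final cluster simplification): /g/ is the second consonant of a word-final cluster /zg/, so it deletes. /buxafazinbevizg/ → buxafazinbeviz.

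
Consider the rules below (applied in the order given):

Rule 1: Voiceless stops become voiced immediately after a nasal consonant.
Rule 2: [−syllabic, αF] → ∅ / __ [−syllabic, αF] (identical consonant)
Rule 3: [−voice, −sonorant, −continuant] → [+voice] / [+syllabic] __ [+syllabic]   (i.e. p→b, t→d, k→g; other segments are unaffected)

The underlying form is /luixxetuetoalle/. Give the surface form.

luixeduedoale

Rule 1 (post-nasal voicing): no segment meets the environment; /luixxetuetoalle/ is unchanged.
Rule 2 (degemination): /xx/ is a geminate; the first /x/ deletes. /ll/ is a geminate; the first /l/ deletes. /luixxetuetoalle/ → luixetuetoale.
Rule 3 (intervocalic voicing): /t/ is a voiceless stop between vowels /e/ and /u/, so it voices to [d]. /t/ is a voiceless stop between vowels /e/ and /o/, so it voices to [d]. /luixetuetoale/ → luixeduedoale.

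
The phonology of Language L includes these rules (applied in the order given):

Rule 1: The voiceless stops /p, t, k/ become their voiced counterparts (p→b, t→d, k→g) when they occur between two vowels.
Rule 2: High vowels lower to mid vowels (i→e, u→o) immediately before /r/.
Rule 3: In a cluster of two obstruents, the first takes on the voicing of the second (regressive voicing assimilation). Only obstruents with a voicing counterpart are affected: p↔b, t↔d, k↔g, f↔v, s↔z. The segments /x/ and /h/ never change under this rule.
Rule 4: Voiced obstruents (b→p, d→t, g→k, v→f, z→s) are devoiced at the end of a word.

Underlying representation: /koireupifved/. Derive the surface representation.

Rule 1 (intervocalic voicing): /p/ is a voiceless stop between vowels /u/ and /i/, so it voices to [b]. /koireupifved/ → koireubifved.
Rule 2 (pre-rhotic lowering): /i/ is a high vowel immediately before /r/, so it lowers to [e]. /koireubifved/ → koereubifved.
Rule 3 (regressive voicing assimilation): /f/ precedes the voiced obstruent /v/, so it voices to [v] by assimilation. /koereubifved/ → koereubivved.
Rule 4 (final devoicing): /d/ is a voiced obstruent in word-final position, so it devoices to [t]. /koereubivved/ → koereubivvet.

koereubivvet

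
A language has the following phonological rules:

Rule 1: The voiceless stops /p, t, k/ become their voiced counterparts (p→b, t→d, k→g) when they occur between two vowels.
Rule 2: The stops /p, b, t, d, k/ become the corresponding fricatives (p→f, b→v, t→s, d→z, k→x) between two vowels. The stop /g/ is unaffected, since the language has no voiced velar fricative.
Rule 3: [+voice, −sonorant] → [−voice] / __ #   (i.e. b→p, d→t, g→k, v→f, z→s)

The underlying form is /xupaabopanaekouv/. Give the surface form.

Rule 1 (intervocalic voicing): /p/ is a voiceless stop between vowels /u/ and /a/, so it voices to [b]. /p/ is a voiceless stop between vowels /o/ and /a/, so it voices to [b]. /k/ is a voiceless stop between vowels /e/ and /o/, so it voices to [g]. /xupaabopanaekouv/ → xubaabobanaegouv.
Rule 2 (intervocalic spirantization): /b/ is a stop between vowels /u/ and /a/, so it spirantizes to the fricative [v]. /b/ is a stop between vowels /a/ and /o/, so it spirantizes to the fricative [v]. /b/ is a stop between vowels /o/ and /a/, so it spirantizes to the fricative [v]. /xubaabobanaegouv/ → xuvaavovanaegouv.
Rule 3 (final devoicing): /v/ is a voiced obstruent in word-final position, so it devoices to [f]. /xuvaavovanaegouv/ → xuvaavovanaegouf.

xuvaavovanaegouf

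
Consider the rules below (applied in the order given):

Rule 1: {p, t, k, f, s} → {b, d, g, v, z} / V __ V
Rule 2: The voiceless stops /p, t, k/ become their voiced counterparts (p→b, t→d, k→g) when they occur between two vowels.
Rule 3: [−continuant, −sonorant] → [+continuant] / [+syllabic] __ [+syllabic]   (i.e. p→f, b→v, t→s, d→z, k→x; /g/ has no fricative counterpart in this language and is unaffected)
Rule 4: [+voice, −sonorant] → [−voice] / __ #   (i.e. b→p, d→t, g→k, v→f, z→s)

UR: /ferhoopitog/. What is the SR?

ferhoovizok

Rule 1 (intervocalic voicing): /p/ is a voiceless obstruent between vowels /o/ and /i/, so it voices to [b]. /t/ is a voiceless obstruent between vowels /i/ and /o/, so it voices to [d]. /ferhoopitog/ → ferhoobidog.
Rule 2 (intervocalic voicing): no segment meets the environment; /ferhoobidog/ is unchanged.
Rule 3 (intervocalic spirantization): /b/ is a stop between vowels /o/ and /i/, so it spirantizes to the fricative [v]. /d/ is a stop between vowels /i/ and /o/, so it spirantizes to the fricative [z]. /ferhoobidog/ → ferhoovizog.
Rule 4 (final devoicing): /g/ is a voiced obstruent in word-final position, so it devoices to [k]. /ferhoovizog/ → ferhoovizok.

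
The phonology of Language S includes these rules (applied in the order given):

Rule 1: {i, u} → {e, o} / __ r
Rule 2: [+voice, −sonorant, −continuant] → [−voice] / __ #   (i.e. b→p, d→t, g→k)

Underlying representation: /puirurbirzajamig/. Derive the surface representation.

puerorberzajamik

Rule 1 (pre-rhotic lowering): /i/ is a high vowel immediately before /r/, so it lowers to [e]. /u/ is a high vowel immediately before /r/, so it lowers to [o]. /i/ is a high vowel immediately before /r/, so it lowers to [e]. /puirurbirzajamig/ → puerorberzajamig.
Rule 2 (final devoicing): /g/ is a voiced stop in word-final position, so it devoices to [k]. /puerorberzajamig/ → puerorberzajamik.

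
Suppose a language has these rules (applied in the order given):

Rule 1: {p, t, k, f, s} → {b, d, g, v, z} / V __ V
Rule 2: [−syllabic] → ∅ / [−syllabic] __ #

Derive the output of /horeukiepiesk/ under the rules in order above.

horeugiebies

Rule 1 (intervocalic voicing): /k/ is a voiceless obstruent between vowels /u/ and /i/, so it voices to [g]. /p/ is a voiceless obstruent between vowels /e/ and /i/, so it voices to [b]. /horeukiepiesk/ → horeugiebiesk.
Rule 2 (final cluster simplification): /k/ is the second consonant of a word-final cluster /sk/, so it deletes. /horeugiebiesk/ → horeugiebies.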